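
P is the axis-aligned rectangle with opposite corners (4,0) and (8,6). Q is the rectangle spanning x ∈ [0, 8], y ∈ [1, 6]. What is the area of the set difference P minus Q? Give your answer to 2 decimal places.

4.00

|P∩Q|: x∈[4,8], y∈[1,6] → 4·5 = 20.
|P| = 24.
|P ∖ Q| = |P| − |P∩Q| = 24 − 20 = 4.00.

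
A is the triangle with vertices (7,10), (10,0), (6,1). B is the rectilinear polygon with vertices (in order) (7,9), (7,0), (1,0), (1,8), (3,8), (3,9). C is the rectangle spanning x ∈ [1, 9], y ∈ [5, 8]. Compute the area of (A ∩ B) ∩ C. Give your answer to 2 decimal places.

The region (A ∩ B) ∩ C is the polygon with vertices (6.778,8), (7,8), (7,5), (6.444,5).
By the shoelace formula its area is 1.17.

1.17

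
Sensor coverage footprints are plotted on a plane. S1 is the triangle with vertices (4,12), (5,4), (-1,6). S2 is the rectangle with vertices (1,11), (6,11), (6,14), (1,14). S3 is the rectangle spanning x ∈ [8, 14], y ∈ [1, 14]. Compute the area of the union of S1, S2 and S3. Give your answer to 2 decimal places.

115.52

By inclusion–exclusion:
Individual areas: |S1| = 23, |S2| = 15, |S3| = 78.
|S1∩S2| = 0.4792.
|S1∩S3| = 0.
|S2∩S3| = 0 (no overlap).
|S1∩S2∩S3| = 0.
|S1 ∪ S2 ∪ S3| = 116 − 0.4792 + 0 = 115.52.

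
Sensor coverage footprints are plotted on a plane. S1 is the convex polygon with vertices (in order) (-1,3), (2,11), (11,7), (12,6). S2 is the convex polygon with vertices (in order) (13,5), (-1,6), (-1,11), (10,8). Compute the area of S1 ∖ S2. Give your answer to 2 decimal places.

15.31

|S1| = 50, |S1∩S2| = 34.6895.
|S1 ∖ S2| = |S1| − |S1∩S2| = 50 − 34.6895 = 15.31.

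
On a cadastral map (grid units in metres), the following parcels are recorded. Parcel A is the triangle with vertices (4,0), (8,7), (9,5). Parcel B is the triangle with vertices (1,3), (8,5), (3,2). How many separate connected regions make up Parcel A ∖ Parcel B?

Parcel A ∖ Parcel B is a single connected region.

1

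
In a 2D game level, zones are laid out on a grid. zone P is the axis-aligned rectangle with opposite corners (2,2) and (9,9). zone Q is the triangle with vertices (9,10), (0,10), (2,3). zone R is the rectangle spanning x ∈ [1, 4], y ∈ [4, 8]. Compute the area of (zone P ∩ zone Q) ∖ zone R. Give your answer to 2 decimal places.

10.50

|zone P ∩ zone Q| = 18.
|(zone P ∩ zone Q) ∩ zone R| = 7.5.
|(zone P ∩ zone Q) ∖ zone R| = 18 − 7.5 = 10.50.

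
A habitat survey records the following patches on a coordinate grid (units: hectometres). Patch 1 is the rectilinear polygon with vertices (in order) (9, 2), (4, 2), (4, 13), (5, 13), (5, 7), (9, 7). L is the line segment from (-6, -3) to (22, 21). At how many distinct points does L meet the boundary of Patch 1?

2

The segment meets the boundary at (5.667,7), (4,5.571).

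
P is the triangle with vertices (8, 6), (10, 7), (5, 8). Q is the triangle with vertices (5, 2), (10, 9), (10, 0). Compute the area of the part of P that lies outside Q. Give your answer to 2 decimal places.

2.54

|P| = 3.5, |P∩Q| = 0.9597.
|P ∖ Q| = |P| − |P∩Q| = 3.5 − 0.9597 = 2.54.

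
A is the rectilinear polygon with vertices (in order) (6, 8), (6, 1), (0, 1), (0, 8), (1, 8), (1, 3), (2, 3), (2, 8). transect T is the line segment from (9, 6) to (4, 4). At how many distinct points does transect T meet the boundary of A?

The segment meets the boundary at (6,4.8).

1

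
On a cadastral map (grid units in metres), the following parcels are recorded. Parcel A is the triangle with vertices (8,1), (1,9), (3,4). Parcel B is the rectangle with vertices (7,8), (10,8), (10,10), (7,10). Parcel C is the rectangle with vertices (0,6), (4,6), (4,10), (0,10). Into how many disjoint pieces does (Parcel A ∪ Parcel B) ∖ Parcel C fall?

2

(Parcel A ∪ Parcel B) ∖ Parcel C splits into 2 disjoint pieces (area 7.3625, area 6).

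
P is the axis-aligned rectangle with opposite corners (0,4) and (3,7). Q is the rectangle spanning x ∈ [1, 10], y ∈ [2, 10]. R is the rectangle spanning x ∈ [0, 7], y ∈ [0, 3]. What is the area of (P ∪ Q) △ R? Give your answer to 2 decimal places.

84.00

|P ∪ Q| = 75.
|(P ∪ Q) ∩ R| = 6.
|(P ∪ Q) △ R| = 75 + 21 − 12 = 84.00.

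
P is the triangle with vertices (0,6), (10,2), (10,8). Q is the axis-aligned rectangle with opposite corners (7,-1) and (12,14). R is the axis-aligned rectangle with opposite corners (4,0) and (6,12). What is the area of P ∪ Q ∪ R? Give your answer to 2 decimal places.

107.70

By inclusion–exclusion:
Individual areas: |P| = 30, |Q| = 75, |R| = 24.
|P∩Q| = 15.3.
|P∩R| = 6.
|Q∩R| = 0 (no overlap).
|P∩Q∩R| = 0.
|P ∪ Q ∪ R| = 129 − 21.3 + 0 = 107.70.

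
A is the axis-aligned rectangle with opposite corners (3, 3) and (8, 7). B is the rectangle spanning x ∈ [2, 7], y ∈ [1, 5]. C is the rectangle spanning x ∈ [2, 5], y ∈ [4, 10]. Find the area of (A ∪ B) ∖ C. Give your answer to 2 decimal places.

|A ∪ B| = 32.
|(A ∪ B) ∩ C| = 7.
|(A ∪ B) ∖ C| = 32 − 7 = 25.00.

25.00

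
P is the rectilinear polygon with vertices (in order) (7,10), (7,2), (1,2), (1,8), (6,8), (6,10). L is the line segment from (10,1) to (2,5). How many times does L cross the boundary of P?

1

The segment meets the boundary at (7,2.5).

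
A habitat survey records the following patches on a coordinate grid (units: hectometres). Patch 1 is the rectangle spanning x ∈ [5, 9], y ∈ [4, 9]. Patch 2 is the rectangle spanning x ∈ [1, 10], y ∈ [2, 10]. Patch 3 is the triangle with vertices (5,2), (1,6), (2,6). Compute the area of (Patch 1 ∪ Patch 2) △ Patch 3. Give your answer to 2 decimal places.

70.00

|Patch 1 ∪ Patch 2| = 72.
|(Patch 1 ∪ Patch 2) ∩ Patch 3| = 2.
|(Patch 1 ∪ Patch 2) △ Patch 3| = 72 + 2 − 4 = 70.00.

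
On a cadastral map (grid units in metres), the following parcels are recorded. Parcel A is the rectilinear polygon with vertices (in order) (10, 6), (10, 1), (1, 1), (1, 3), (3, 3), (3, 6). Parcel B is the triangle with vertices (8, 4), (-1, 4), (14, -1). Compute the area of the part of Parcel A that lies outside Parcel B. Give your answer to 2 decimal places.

23.67

|Parcel A| = 39, |Parcel A∩Parcel B| = 15.3333.
|Parcel A ∖ Parcel B| = |Parcel A| − |Parcel A∩Parcel B| = 39 − 15.3333 = 23.67.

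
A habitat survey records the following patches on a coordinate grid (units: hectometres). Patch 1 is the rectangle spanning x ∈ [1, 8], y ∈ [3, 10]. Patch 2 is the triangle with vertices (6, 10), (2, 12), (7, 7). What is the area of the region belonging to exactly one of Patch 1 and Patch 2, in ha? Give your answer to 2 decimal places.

48.00

|Patch 1| = 49, |Patch 2| = 5, |Patch 1∩Patch 2| = 3.
|Patch 1 △ Patch 2| = |Patch 1| + |Patch 2| − 2·|Patch 1∩Patch 2| = 49 + 5 − 6 = 48.00.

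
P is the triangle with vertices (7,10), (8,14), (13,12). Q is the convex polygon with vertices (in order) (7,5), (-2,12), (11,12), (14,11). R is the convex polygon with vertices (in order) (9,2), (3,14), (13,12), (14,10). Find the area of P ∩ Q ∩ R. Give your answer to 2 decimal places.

The intersection is the polygon with vertices (11,12), (12,11.667), (7,10), (7.5,12).
By the shoelace formula its area is 5.17.

5.17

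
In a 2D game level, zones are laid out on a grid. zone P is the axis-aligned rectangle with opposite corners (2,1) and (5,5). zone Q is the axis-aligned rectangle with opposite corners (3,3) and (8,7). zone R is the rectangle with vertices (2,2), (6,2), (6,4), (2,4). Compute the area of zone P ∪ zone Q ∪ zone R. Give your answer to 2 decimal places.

29.00

By inclusion–exclusion:
Individual areas: |zone P| = 12, |zone Q| = 20, |zone R| = 8.
|zone P∩zone Q|: x∈[3,5], y∈[3,5] → 2·2 = 4.
|zone P∩zone R|: x∈[2,5], y∈[2,4] → 3·2 = 6.
|zone Q∩zone R|: x∈[3,6], y∈[3,4] → 3·1 = 3.
|zone P∩zone Q∩zone R| = 2.
|zone P ∪ zone Q ∪ zone R| = 40 − 13 + 2 = 29.00.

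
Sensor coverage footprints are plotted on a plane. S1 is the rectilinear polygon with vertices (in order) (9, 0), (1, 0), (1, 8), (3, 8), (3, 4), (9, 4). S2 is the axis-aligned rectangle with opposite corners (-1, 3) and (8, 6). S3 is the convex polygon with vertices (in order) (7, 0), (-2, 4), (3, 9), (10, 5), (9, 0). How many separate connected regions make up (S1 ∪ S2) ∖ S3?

(S1 ∪ S2) ∖ S3 splits into 4 disjoint pieces (area 8, area 0.3472, area 0.5, area 0.5).

4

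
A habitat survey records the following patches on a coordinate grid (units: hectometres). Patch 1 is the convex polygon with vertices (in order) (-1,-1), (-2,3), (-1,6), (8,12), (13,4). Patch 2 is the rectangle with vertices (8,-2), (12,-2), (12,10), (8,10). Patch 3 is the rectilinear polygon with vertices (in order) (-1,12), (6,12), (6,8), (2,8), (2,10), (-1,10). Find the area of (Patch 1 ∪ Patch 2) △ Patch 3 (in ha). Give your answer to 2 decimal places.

|Patch 1 ∪ Patch 2| = 129.2643.
|(Patch 1 ∪ Patch 2) ∩ Patch 3| = 5.3333.
|(Patch 1 ∪ Patch 2) △ Patch 3| = 129.2643 + 22 − 10.6667 = 140.60.

140.60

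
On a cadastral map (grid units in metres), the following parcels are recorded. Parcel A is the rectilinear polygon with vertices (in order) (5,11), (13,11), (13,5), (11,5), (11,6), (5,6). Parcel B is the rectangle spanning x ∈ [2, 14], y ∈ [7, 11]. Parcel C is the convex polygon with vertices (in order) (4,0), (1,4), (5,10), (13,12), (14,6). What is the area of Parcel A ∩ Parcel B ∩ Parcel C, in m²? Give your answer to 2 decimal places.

The intersection is the polygon with vertices (13,7), (5,7), (5,10), (9,11), (13,11).
By the shoelace formula its area is 30.00.

30.00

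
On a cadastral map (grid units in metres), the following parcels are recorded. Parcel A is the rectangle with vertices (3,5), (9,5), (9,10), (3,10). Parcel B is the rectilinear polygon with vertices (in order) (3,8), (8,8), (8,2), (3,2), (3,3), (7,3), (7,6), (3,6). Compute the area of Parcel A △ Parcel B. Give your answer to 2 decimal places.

26.00

|Parcel A| = 30, |Parcel B| = 18, |Parcel A∩Parcel B| = 11.
|Parcel A △ Parcel B| = |Parcel A| + |Parcel B| − 2·|Parcel A∩Parcel B| = 30 + 18 − 22 = 26.00.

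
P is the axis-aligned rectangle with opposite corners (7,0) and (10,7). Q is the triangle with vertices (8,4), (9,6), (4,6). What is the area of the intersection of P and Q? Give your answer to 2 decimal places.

2.75

The intersection is the polygon with vertices (7,6), (9,6), (8,4), (7,4.5).
By the shoelace formula its area is 2.75.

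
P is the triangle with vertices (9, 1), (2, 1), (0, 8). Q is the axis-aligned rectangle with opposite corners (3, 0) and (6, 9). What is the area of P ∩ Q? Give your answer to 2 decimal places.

10.50

The intersection is the polygon with vertices (3,1), (3,5.667), (6,3.333), (6,1).
By the shoelace formula its area is 10.50.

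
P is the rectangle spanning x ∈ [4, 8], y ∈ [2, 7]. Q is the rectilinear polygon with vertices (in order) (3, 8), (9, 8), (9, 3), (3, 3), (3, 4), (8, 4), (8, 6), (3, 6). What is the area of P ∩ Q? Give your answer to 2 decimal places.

8.00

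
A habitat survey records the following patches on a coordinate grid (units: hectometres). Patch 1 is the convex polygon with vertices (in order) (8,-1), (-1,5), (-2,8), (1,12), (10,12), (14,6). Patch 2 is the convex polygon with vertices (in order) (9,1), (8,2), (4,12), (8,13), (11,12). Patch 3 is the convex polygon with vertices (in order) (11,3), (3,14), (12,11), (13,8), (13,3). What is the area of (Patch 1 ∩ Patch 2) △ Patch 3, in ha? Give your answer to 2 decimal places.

43.39

|Patch 1 ∩ Patch 2| = 40.9107.
|(Patch 1 ∩ Patch 2) ∩ Patch 3| = 22.7601.
|(Patch 1 ∩ Patch 2) △ Patch 3| = 40.9107 + 48 − 45.5201 = 43.39.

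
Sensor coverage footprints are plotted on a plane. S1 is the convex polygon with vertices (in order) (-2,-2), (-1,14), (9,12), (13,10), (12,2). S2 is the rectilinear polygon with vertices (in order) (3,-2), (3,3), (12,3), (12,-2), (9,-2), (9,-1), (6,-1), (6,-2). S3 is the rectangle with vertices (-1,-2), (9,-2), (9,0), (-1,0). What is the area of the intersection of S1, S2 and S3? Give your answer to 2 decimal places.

The intersection is the polygon with vertices (3,0), (5,0), (3,-0.571).
By the shoelace formula its area is 0.57.

0.57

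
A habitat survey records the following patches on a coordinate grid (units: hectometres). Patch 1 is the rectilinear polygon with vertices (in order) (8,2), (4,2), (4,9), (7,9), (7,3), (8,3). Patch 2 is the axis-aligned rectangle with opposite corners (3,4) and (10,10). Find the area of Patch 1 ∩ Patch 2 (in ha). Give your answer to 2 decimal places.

15.00

The intersection is the polygon with vertices (4,9), (7,9), (7,4), (4,4).
By the shoelace formula its area is 15.00.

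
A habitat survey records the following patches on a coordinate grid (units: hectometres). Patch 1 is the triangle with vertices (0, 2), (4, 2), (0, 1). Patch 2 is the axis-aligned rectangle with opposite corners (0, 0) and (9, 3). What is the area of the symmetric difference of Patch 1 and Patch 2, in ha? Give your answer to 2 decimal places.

25.00

|Patch 1| = 2, |Patch 2| = 27, |Patch 1∩Patch 2| = 2.
|Patch 1 △ Patch 2| = |Patch 1| + |Patch 2| − 2·|Patch 1∩Patch 2| = 2 + 27 − 4 = 25.00.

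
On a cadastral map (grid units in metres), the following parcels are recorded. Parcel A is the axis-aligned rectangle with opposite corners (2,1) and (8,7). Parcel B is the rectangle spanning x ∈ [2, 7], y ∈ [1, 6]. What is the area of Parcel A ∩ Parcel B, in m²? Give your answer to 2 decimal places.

25.00

|Parcel A∩Parcel B|: x∈[2,7], y∈[1,6] → 5·5 = 25.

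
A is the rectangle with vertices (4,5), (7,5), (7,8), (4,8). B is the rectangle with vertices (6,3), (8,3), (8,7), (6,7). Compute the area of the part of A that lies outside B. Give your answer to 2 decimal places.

|A∩B|: x∈[6,7], y∈[5,7] → 1·2 = 2.
|A| = 9.
|A ∖ B| = |A| − |A∩B| = 9 − 2 = 7.00.

7.00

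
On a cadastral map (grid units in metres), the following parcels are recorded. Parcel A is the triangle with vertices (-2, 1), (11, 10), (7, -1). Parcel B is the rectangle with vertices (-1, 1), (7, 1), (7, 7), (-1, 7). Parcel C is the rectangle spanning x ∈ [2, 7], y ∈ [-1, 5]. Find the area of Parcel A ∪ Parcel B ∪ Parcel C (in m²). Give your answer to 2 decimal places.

By inclusion–exclusion:
Individual areas: |Parcel A| = 53.5, |Parcel B| = 48, |Parcel C| = 30.
|Parcel A∩Parcel B| = 27.6538.
|Parcel A∩Parcel C| = 26.1282.
|Parcel B∩Parcel C|: x∈[2,7], y∈[1,5] → 5·4 = 20.
|Parcel A∩Parcel B∩Parcel C| = 18.906.
|Parcel A ∪ Parcel B ∪ Parcel C| = 131.5 − 73.7821 + 18.906 = 76.62.

76.62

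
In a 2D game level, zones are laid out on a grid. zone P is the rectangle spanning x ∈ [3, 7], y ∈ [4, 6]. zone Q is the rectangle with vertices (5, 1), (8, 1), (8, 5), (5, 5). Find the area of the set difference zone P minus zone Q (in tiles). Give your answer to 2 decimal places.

|zone P∩zone Q|: x∈[5,7], y∈[4,5] → 2·1 = 2.
|zone P| = 8.
|zone P ∖ zone Q| = |zone P| − |zone P∩zone Q| = 8 − 2 = 6.00.

6.00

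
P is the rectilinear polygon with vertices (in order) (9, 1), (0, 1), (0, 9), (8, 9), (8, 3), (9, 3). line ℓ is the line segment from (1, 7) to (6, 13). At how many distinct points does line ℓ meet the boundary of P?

1

The segment meets the boundary at (2.667,9).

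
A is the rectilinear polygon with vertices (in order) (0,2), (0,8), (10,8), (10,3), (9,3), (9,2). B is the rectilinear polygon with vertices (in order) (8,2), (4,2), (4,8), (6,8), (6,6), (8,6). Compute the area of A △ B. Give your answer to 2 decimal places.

39.00

|A| = 59, |B| = 20, |A∩B| = 20.
|A △ B| = |A| + |B| − 2·|A∩B| = 59 + 20 − 40 = 39.00.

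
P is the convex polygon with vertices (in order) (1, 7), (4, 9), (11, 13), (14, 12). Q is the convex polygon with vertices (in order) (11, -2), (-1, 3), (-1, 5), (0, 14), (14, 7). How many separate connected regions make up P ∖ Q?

P ∖ Q is a single connected region.

1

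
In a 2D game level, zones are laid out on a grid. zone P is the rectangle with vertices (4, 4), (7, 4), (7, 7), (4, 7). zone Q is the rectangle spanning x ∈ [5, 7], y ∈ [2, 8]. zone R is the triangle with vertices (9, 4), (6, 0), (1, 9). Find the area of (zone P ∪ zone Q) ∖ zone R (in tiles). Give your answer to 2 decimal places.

4.45

|zone P ∪ zone Q| = 15.
|(zone P ∪ zone Q) ∩ zone R| = 10.55.
|(zone P ∪ zone Q) ∖ zone R| = 15 − 10.55 = 4.45.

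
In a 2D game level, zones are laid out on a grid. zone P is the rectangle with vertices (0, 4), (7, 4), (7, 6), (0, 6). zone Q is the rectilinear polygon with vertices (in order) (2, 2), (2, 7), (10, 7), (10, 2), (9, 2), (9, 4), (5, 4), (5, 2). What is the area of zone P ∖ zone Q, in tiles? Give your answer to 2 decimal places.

4.00

|zone P| = 14, |zone P∩zone Q| = 10.
|zone P ∖ zone Q| = |zone P| − |zone P∩zone Q| = 14 − 10 = 4.00.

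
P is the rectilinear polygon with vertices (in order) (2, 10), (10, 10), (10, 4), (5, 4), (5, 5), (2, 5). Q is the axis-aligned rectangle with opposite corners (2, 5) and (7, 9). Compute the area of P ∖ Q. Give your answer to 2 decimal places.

25.00

|P| = 45, |P∩Q| = 20.
|P ∖ Q| = |P| − |P∩Q| = 45 − 20 = 25.00.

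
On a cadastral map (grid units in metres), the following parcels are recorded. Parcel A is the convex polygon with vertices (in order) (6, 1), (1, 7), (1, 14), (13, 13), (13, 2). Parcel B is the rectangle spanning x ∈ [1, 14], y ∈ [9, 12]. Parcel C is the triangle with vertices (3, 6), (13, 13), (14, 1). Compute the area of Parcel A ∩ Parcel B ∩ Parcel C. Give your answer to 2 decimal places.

The intersection is the polygon with vertices (13,12), (13,9), (7.286,9), (11.571,12).
By the shoelace formula its area is 10.71.

10.71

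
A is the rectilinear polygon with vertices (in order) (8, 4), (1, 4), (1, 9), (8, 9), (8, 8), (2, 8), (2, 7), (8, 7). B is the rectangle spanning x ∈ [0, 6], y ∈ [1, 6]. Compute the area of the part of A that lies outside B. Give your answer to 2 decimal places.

19.00

|A| = 29, |A∩B| = 10.
|A ∖ B| = |A| − |A∩B| = 29 − 10 = 19.00.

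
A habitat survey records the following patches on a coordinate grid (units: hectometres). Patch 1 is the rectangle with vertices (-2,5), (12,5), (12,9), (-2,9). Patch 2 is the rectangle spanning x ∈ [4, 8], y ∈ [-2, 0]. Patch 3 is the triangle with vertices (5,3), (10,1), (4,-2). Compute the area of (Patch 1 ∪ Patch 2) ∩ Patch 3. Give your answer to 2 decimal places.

3.60

The region (Patch 1 ∪ Patch 2) ∩ Patch 3 is the polygon with vertices (8,0), (4,-2), (4.4,0).
By the shoelace formula its area is 3.60.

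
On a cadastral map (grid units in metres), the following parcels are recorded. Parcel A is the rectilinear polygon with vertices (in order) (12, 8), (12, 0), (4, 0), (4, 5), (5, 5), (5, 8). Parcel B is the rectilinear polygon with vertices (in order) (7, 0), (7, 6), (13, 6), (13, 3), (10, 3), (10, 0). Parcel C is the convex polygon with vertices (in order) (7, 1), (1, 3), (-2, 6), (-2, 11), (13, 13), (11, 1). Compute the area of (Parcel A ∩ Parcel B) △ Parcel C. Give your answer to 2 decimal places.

|Parcel A ∩ Parcel B| = 24.
|(Parcel A ∩ Parcel B) ∩ Parcel C| = 19.75.
|(Parcel A ∩ Parcel B) △ Parcel C| = 24 + 136.5 − 39.5 = 121.00.

121.00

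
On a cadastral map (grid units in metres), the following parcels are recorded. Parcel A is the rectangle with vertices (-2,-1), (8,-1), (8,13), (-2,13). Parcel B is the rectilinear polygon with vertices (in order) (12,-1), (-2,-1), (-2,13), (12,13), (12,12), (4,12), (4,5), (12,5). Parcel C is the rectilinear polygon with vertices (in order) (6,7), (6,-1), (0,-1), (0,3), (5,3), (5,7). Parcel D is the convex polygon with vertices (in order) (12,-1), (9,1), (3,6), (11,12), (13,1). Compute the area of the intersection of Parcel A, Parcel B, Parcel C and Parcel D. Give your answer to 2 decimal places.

1.08

The intersection is the polygon with vertices (5,5), (6,5), (6,3.5), (5,4.333).
By the shoelace formula its area is 1.08.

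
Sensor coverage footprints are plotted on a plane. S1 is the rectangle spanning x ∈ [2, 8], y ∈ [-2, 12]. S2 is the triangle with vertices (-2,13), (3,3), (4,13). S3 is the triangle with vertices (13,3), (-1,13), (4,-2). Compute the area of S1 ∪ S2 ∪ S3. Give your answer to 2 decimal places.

118.32

By inclusion–exclusion:
Individual areas: |S1| = 84, |S2| = 30, |S3| = 80.
|S1∩S2| = 12.05.
|S1∩S3| = 53.8413.
|S2∩S3| = 18.6667.
|S1∩S2∩S3| = 8.881.
|S1 ∪ S2 ∪ S3| = 194 − 84.5579 + 8.881 = 118.32.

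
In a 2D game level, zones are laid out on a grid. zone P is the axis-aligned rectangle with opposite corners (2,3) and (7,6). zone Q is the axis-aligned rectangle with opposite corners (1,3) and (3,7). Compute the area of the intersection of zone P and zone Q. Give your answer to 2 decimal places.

3.00

|zone P∩zone Q|: x∈[2,3], y∈[3,6] → 1·3 = 3.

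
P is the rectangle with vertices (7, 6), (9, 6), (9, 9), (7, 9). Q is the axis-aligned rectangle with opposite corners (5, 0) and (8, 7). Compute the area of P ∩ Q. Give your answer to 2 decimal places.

1.00

|P∩Q|: x∈[7,8], y∈[6,7] → 1·1 = 1.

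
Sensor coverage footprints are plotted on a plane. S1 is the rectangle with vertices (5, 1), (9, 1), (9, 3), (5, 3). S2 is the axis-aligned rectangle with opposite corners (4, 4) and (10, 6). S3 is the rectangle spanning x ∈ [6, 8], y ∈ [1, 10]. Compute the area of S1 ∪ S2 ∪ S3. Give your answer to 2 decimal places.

30.00

By inclusion–exclusion:
Individual areas: |S1| = 8, |S2| = 12, |S3| = 18.
|S1∩S2| = 0 (no overlap).
|S1∩S3|: x∈[6,8], y∈[1,3] → 2·2 = 4.
|S2∩S3|: x∈[6,8], y∈[4,6] → 2·2 = 4.
|S1∩S2∩S3| = 0.
|S1 ∪ S2 ∪ S3| = 38 − 8 + 0 = 30.00.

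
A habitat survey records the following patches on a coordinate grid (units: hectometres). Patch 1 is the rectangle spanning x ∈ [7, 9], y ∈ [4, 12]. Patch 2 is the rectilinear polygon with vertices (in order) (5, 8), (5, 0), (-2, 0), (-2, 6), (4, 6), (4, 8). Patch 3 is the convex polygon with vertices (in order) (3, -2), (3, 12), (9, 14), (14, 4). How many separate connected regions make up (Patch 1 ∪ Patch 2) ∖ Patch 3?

(Patch 1 ∪ Patch 2) ∖ Patch 3 is a single connected region.

1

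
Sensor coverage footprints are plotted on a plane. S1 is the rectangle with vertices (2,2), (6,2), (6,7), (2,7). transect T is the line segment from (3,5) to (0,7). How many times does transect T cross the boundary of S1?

1

The segment meets the boundary at (2,5.667).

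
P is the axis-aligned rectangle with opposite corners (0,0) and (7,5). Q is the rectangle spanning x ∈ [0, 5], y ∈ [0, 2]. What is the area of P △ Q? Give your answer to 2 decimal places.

|P∩Q|: x∈[0,5], y∈[0,2] → 5·2 = 10.
|P △ Q| = |P| + |Q| − 2·|P∩Q| = 35 + 10 − 20 = 25.00.

25.00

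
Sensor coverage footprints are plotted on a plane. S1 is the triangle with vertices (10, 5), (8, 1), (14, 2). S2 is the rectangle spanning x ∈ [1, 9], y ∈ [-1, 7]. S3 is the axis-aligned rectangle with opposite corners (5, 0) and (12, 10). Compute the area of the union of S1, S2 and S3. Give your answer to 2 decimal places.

By inclusion–exclusion:
Individual areas: |S1| = 11, |S2| = 64, |S3| = 70.
|S1∩S2| = 0.9167.
|S1∩S3| = 9.1667.
|S2∩S3|: x∈[5,9], y∈[0,7] → 4·7 = 28.
|S1∩S2∩S3| = 0.9167.
|S1 ∪ S2 ∪ S3| = 145 − 38.0833 + 0.9167 = 107.83.

107.83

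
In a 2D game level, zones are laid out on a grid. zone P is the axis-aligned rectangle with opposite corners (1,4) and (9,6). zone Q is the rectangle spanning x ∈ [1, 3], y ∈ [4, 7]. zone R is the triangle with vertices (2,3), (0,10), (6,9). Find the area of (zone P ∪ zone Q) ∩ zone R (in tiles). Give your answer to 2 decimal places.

The region (zone P ∪ zone Q) ∩ zone R is the polygon with vertices (1.714,4), (1,6.5), (1,7), (3,7), (3,6), (4,6), (2.667,4).
By the shoelace formula its area is 5.77.

5.77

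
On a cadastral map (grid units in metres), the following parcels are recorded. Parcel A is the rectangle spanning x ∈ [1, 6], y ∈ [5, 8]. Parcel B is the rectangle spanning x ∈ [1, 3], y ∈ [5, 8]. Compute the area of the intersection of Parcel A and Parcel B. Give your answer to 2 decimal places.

6.00

|Parcel A∩Parcel B|: x∈[1,3], y∈[5,8] → 2·3 = 6.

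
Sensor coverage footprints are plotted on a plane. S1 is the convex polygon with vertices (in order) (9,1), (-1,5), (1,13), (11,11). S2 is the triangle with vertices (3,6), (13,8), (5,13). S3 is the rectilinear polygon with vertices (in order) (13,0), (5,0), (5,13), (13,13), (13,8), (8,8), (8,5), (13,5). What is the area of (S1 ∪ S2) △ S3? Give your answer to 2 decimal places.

94.96

|S1 ∪ S2| = 99.4214.
|(S1 ∪ S2) ∩ S3| = 46.7307.
|(S1 ∪ S2) △ S3| = 99.4214 + 89 − 93.4614 = 94.96.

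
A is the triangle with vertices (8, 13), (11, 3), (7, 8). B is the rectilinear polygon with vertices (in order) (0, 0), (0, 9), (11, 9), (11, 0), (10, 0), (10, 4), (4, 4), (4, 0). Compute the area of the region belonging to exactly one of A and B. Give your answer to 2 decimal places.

70.50

|A| = 12.5, |B| = 75, |A∩B| = 8.5.
|A △ B| = |A| + |B| − 2·|A∩B| = 12.5 + 75 − 17 = 70.50.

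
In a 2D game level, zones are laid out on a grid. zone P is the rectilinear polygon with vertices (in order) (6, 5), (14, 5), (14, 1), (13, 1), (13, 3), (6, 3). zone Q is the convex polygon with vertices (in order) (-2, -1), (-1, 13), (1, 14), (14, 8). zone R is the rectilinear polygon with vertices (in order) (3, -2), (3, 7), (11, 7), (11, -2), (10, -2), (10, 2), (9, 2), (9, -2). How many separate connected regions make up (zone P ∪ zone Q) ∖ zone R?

2

(zone P ∪ zone Q) ∖ zone R splits into 2 disjoint pieces (area 8, area 96.5).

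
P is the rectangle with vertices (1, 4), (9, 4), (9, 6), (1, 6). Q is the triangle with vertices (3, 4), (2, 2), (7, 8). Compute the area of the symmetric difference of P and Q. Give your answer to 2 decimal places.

|P| = 16, |Q| = 2, |P∩Q| = 1.
|P △ Q| = |P| + |Q| − 2·|P∩Q| = 16 + 2 − 2 = 16.00.

16.00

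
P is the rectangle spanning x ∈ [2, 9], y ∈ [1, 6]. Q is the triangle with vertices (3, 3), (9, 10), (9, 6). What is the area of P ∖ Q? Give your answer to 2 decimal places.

29.86

|P| = 35, |P∩Q| = 5.1429.
|P ∖ Q| = |P| − |P∩Q| = 35 − 5.1429 = 29.86.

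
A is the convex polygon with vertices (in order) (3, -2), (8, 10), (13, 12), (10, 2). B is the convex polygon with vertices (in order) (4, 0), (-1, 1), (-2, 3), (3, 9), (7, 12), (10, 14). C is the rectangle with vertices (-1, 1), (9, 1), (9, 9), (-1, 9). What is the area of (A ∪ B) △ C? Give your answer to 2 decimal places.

55.74

|A ∪ B| = 116.221.
|(A ∪ B) ∩ C| = 70.2393.
|(A ∪ B) △ C| = 116.221 + 80 − 140.4786 = 55.74.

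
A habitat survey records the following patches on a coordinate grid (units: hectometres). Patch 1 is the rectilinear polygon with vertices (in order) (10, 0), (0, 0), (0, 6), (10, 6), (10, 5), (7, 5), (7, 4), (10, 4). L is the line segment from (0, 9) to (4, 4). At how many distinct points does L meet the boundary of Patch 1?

The segment meets the boundary at (2.4,6).

1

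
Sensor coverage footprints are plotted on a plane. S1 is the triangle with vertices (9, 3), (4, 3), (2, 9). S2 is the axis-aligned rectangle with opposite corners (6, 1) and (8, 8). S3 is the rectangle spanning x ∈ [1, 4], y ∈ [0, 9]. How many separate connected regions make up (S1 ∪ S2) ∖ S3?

1

(S1 ∪ S2) ∖ S3 is a single connected region.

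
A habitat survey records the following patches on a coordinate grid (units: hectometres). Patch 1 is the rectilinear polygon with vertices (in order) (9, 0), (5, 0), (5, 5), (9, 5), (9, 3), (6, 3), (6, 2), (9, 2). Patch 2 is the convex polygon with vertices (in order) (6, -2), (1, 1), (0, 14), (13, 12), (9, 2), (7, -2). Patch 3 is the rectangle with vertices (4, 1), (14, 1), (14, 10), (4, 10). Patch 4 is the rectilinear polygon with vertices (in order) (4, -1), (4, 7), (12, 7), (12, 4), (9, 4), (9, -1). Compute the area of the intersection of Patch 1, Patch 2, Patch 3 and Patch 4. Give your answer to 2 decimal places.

12.75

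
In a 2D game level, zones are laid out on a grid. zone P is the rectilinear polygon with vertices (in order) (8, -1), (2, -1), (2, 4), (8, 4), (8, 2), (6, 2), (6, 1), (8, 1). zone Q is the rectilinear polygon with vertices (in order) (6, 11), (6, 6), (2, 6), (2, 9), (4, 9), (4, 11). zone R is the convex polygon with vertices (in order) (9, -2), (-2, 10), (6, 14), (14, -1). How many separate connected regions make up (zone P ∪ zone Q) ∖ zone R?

(zone P ∪ zone Q) ∖ zone R is a single connected region.

1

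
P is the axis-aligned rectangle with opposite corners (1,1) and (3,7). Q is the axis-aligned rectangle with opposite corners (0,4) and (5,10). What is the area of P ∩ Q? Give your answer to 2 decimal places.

6.00

|P∩Q|: x∈[1,3], y∈[4,7] → 2·3 = 6.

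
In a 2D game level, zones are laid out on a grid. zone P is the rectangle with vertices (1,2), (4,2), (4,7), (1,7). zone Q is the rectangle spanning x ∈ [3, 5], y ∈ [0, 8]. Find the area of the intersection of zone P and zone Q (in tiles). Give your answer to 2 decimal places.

5.00

|zone P∩zone Q|: x∈[3,4], y∈[2,7] → 1·5 = 5.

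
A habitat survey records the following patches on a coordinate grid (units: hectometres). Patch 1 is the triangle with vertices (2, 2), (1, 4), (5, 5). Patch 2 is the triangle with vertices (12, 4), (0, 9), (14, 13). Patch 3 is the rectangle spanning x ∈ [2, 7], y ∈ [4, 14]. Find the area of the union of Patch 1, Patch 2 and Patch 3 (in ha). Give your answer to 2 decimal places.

By inclusion–exclusion:
Individual areas: |Patch 1| = 4.5, |Patch 2| = 59, |Patch 3| = 50.
|Patch 1∩Patch 2| = 0.
|Patch 1∩Patch 3| = 1.375.
|Patch 2∩Patch 3| = 15.8036.
|Patch 1∩Patch 2∩Patch 3| = 0.
|Patch 1 ∪ Patch 2 ∪ Patch 3| = 113.5 − 17.1786 + 0 = 96.32.

96.32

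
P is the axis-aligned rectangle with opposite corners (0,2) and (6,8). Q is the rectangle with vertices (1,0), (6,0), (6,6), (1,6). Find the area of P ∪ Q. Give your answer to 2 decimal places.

46.00

By inclusion–exclusion:
Individual areas: |P| = 36, |Q| = 30.
|P∩Q|: x∈[1,6], y∈[2,6] → 5·4 = 20.
|P ∪ Q| = 66 − 20 = 46.00.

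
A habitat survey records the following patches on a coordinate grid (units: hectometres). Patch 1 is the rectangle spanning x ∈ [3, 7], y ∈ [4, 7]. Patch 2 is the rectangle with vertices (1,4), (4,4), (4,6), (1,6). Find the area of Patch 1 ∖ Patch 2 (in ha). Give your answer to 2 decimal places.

10.00

|Patch 1∩Patch 2|: x∈[3,4], y∈[4,6] → 1·2 = 2.
|Patch 1| = 12.
|Patch 1 ∖ Patch 2| = |Patch 1| − |Patch 1∩Patch 2| = 12 − 2 = 10.00.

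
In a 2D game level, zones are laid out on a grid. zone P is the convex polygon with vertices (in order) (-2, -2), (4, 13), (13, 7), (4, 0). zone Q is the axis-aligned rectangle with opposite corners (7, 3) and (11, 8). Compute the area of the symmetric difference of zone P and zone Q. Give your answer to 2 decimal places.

|zone P| = 97.5, |zone Q| = 20, |zone P∩zone Q| = 16.1587.
|zone P △ zone Q| = |zone P| + |zone Q| − 2·|zone P∩zone Q| = 97.5 + 20 − 32.3175 = 85.18.

85.18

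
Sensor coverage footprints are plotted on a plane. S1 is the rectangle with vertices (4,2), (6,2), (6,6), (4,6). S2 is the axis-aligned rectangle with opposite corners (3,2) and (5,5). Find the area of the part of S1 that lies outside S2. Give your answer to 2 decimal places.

|S1∩S2|: x∈[4,5], y∈[2,5] → 1·3 = 3.
|S1| = 8.
|S1 ∖ S2| = |S1| − |S1∩S2| = 8 − 3 = 5.00.

5.00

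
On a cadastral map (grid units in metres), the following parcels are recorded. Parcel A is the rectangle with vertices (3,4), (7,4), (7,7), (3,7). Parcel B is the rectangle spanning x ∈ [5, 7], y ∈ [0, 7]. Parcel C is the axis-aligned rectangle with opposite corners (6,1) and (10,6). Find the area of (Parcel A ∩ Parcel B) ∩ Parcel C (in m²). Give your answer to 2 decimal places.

The region (Parcel A ∩ Parcel B) ∩ Parcel C is the polygon with vertices (6,4), (6,6), (7,6), (7,4).
By the shoelace formula its area is 2.00.

2.00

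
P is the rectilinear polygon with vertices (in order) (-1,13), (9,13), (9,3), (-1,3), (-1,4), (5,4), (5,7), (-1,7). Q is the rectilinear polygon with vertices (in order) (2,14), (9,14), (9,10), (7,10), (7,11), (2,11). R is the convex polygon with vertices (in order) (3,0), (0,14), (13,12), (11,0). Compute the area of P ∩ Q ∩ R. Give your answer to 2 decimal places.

The intersection is the polygon with vertices (9,10), (7,10), (7,11), (2,11), (2,13), (6.5,13), (9,12.615).
By the shoelace formula its area is 15.52.

15.52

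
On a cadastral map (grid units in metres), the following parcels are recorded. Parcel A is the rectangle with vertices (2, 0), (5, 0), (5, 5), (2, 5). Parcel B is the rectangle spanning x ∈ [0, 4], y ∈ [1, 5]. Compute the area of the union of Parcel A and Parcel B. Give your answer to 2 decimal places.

23.00

By inclusion–exclusion:
Individual areas: |Parcel A| = 15, |Parcel B| = 16.
|Parcel A∩Parcel B|: x∈[2,4], y∈[1,5] → 2·4 = 8.
|Parcel A ∪ Parcel B| = 31 − 8 = 23.00.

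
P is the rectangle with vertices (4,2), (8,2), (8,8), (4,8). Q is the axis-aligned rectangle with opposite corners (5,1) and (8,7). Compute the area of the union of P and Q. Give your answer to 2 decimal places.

By inclusion–exclusion:
Individual areas: |P| = 24, |Q| = 18.
|P∩Q|: x∈[5,8], y∈[2,7] → 3·5 = 15.
|P ∪ Q| = 42 − 15 = 27.00.

27.00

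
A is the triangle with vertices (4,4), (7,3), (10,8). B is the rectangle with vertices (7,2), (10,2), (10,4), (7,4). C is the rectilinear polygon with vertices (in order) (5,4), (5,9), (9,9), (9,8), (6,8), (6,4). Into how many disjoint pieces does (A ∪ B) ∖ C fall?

1

(A ∪ B) ∖ C is a single connected region.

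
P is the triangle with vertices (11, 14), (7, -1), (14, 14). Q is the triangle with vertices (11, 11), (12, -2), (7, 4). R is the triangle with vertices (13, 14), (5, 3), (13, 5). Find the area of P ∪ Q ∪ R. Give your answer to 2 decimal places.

56.62

By inclusion–exclusion:
Individual areas: |P| = 22.5, |Q| = 29.5, |R| = 36.
|P∩Q| = 9.7812.
|P∩R| = 14.6303.
|Q∩R| = 15.5081.
|P∩Q∩R| = 8.5391.
|P ∪ Q ∪ R| = 88 − 39.9196 + 8.5391 = 56.62.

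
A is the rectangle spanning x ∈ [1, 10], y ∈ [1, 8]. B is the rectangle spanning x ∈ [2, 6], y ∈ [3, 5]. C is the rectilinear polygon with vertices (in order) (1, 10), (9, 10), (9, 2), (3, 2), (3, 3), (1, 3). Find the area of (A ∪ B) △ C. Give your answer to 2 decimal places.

|A ∪ B| = 63.
|(A ∪ B) ∩ C| = 46.
|(A ∪ B) △ C| = 63 + 62 − 92 = 33.00.

33.00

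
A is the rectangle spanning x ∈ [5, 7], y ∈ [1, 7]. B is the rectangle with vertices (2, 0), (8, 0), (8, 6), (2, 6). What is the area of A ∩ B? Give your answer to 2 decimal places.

10.00

|A∩B|: x∈[5,7], y∈[1,6] → 2·5 = 10.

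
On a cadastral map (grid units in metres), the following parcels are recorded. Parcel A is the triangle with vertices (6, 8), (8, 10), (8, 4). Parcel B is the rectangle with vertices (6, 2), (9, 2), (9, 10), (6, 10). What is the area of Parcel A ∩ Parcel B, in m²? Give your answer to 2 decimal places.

6.00

The intersection is the polygon with vertices (8,10), (8,4), (6,8).
By the shoelace formula its area is 6.00.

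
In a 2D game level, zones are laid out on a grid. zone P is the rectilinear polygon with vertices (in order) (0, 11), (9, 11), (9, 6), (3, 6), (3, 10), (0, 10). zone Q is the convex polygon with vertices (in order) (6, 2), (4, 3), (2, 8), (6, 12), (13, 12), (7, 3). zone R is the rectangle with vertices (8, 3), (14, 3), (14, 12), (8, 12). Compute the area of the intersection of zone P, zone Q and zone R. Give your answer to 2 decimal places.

5.00

The intersection is the polygon with vertices (9,6), (8,6), (8,11), (9,11).
By the shoelace formula its area is 5.00.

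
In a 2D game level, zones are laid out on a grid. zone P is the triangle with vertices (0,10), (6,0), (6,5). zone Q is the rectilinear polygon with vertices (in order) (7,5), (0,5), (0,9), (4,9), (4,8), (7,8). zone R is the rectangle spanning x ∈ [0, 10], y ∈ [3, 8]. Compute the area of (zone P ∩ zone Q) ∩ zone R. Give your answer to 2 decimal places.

The region (zone P ∩ zone Q) ∩ zone R is the polygon with vertices (6,5), (3,5), (1.2,8), (2.4,8).
By the shoelace formula its area is 6.30.

6.30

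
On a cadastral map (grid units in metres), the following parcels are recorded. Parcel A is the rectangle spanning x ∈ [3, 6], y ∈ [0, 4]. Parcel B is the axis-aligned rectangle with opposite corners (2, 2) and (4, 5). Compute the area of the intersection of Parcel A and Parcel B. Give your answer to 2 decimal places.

|Parcel A∩Parcel B|: x∈[3,4], y∈[2,4] → 1·2 = 2.

2.00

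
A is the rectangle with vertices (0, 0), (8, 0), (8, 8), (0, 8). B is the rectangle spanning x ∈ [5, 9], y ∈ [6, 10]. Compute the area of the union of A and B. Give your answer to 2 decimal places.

74.00

By inclusion–exclusion:
Individual areas: |A| = 64, |B| = 16.
|A∩B|: x∈[5,8], y∈[6,8] → 3·2 = 6.
|A ∪ B| = 80 − 6 = 74.00.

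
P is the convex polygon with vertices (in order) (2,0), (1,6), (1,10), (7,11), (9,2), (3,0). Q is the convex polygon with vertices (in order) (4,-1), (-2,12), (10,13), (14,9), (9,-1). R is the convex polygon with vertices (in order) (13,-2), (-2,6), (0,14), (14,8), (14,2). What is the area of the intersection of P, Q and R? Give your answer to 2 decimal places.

The intersection is the polygon with vertices (1,10), (7,11), (9,2), (6.846,1.282), (1.673,4.041), (1.13,5.217), (1,6).
By the shoelace formula its area is 55.45.

55.45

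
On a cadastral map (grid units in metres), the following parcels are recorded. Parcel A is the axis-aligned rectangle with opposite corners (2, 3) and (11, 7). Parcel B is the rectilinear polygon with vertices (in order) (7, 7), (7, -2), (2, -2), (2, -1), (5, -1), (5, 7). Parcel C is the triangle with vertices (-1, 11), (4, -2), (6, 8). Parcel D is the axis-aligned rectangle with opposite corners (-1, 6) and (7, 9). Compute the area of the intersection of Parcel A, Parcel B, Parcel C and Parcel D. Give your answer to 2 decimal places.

The intersection is the polygon with vertices (5.8,7), (5.6,6), (5,6), (5,7).
By the shoelace formula its area is 0.70.

0.70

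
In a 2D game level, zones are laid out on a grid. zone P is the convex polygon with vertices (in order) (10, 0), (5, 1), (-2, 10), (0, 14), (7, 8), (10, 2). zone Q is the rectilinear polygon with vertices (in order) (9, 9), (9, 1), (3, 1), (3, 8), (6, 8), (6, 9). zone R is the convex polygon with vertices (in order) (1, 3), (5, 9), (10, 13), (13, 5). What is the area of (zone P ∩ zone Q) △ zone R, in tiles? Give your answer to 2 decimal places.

53.65

|zone P ∩ zone Q| = 35.8571.
|(zone P ∩ zone Q) ∩ zone R| = 20.1014.
|(zone P ∩ zone Q) △ zone R| = 35.8571 + 58 − 40.2027 = 53.65.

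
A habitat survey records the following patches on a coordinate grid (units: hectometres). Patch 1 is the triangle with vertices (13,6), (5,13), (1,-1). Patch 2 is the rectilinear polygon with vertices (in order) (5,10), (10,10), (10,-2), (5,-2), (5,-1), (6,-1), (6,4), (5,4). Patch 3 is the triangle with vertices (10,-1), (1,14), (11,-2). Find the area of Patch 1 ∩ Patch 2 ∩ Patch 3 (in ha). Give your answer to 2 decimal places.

The intersection is the polygon with vertices (7.667,2.889), (5,7.333), (5,7.6), (7.87,3.008).
By the shoelace formula its area is 0.99.

0.99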